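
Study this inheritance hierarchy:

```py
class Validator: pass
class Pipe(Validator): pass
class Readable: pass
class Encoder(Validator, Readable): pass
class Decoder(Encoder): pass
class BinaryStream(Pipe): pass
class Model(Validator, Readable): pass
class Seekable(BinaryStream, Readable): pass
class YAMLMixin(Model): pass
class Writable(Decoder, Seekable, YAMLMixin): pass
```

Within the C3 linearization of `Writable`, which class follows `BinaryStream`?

L[Writable] = Writable + merge(L[Decoder], L[Seekable], L[YAMLMixin], [Decoder Seekable YAMLMixin])
  take Decoder:  [Decoder Encoder Validator Readable object] + [Seekable BinaryStream Pipe Validator Readable object] + [YAMLMixin Model Validator Readable object] + [Decoder Seekable YAMLMixin]
  take Encoder:  [Encoder Validator Readable object] + [Seekable BinaryStream Pipe Validator Readable object] + [YAMLMixin Model Validator Readable object] + [Seekable YAMLMixin]
  take Seekable:  [Validator Readable object] + [Seekable BinaryStream Pipe Validator Readable object] + [YAMLMixin Model Validator Readable object] + [Seekable YAMLMixin]
  take BinaryStream:  [Validator Readable object] + [BinaryStream Pipe Validator Readable object] + [YAMLMixin Model Validator Readable object] + [YAMLMixin]
  take Pipe:  [Validator Readable object] + [Pipe Validator Readable object] + [YAMLMixin Model Validator Readable object] + [YAMLMixin]
  take YAMLMixin:  [Validator Readable object] + [Validator Readable object] + [YAMLMixin Model Validator Readable object] + [YAMLMixin]
  take Model:  [Validator Readable object] + [Validator Readable object] + [Model Validator Readable object]
  take Validator:  [Validator Readable object] + [Validator Readable object] + [Validator Readable object]
  take Readable:  [Readable object] + [Readable object] + [Readable object]
  take object:  [object] + [object] + [object]
MRO: Writable Decoder Encoder Seekable BinaryStream Pipe YAMLMixin Model Validator Readable object
BinaryStream is at position 4; next is Pipe.

Pipe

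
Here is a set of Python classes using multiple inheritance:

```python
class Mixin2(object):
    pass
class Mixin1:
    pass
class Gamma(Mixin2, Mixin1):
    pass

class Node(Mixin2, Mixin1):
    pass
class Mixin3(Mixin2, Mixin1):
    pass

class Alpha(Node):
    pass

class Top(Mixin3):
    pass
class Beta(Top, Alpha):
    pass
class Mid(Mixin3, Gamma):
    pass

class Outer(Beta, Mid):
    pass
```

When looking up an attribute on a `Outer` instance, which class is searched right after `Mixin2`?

L[Outer] = Outer + merge(L[Beta], L[Mid], [Beta Mid])
  take Beta:  [Beta Top Mixin3 Alpha Node Mixin2 Mixin1 object] + [Mid Mixin3 Gamma Mixin2 Mixin1 object] + [Beta Mid]
  take Top:  [Top Mixin3 Alpha Node Mixin2 Mixin1 object] + [Mid Mixin3 Gamma Mixin2 Mixin1 object] + [Mid]
  take Mid:  [Mixin3 Alpha Node Mixin2 Mixin1 object] + [Mid Mixin3 Gamma Mixin2 Mixin1 object] + [Mid]
  take Mixin3:  [Mixin3 Alpha Node Mixin2 Mixin1 object] + [Mixin3 Gamma Mixin2 Mixin1 object]
  take Alpha:  [Alpha Node Mixin2 Mixin1 object] + [Gamma Mixin2 Mixin1 object]
  take Node:  [Node Mixin2 Mixin1 object] + [Gamma Mixin2 Mixin1 object]
  take Gamma:  [Mixin2 Mixin1 object] + [Gamma Mixin2 Mixin1 object]
  take Mixin2:  [Mixin2 Mixin1 object] + [Mixin2 Mixin1 object]
  take Mixin1:  [Mixin1 object] + [Mixin1 object]
  take object:  [object] + [object]
MRO: Outer Beta Top Mid Mixin3 Alpha Node Gamma Mixin2 Mixin1 object
Mixin2 is at position 8; next is Mixin1.

Mixin1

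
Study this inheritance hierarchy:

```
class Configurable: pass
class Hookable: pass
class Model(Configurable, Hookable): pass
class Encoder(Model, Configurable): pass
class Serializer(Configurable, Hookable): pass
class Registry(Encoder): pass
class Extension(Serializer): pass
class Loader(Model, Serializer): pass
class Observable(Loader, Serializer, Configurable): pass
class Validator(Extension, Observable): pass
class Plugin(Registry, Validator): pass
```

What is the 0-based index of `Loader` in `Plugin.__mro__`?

6

L[Plugin] = Plugin + merge(L[Registry], L[Validator], [Registry Validator])
  take Registry:  [Registry Encoder Model Configurable Hookable object] + [Validator Extension Observable Loader Model Serializer Configurable Hookable object] + [Registry Validator]
  take Encoder:  [Encoder Model Configurable Hookable object] + [Validator Extension Observable Loader Model Serializer Configurable Hookable object] + [Validator]
  take Validator:  [Model Configurable Hookable object] + [Validator Extension Observable Loader Model Serializer Configurable Hookable object] + [Validator]
  take Extension:  [Model Configurable Hookable object] + [Extension Observable Loader Model Serializer Configurable Hookable object]
  take Observable:  [Model Configurable Hookable object] + [Observable Loader Model Serializer Configurable Hookable object]
  take Loader:  [Model Configurable Hookable object] + [Loader Model Serializer Configurable Hookable object]
  take Model:  [Model Configurable Hookable object] + [Model Serializer Configurable Hookable object]
  take Serializer:  [Configurable Hookable object] + [Serializer Configurable Hookable object]
  take Configurable:  [Configurable Hookable object] + [Configurable Hookable object]
  take Hookable:  [Hookable object] + [Hookable object]
  take object:  [object] + [object]
MRO: Plugin Registry Encoder Validator Extension Observable Loader Model Serializer Configurable Hookable object
Loader sits at index 6.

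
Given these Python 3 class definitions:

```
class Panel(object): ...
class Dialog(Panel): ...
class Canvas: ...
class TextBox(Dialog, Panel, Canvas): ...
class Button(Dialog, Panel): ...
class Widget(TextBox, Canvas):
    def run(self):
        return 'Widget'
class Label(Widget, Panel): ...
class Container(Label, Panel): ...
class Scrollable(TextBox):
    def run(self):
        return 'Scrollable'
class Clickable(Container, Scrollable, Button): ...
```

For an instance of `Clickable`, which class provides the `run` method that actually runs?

L[Clickable] = Clickable + merge(L[Container], L[Scrollable], L[Button], [Container Scrollable Button])
  take Container:  [Container Label Widget TextBox Dialog Panel Canvas object] + [Scrollable TextBox Dialog Panel Canvas object] + [Button Dialog Panel object] + [Container Scrollable Button]
  take Label:  [Label Widget TextBox Dialog Panel Canvas object] + [Scrollable TextBox Dialog Panel Canvas object] + [Button Dialog Panel object] + [Scrollable Button]
  take Widget:  [Widget TextBox Dialog Panel Canvas object] + [Scrollable TextBox Dialog Panel Canvas object] + [Button Dialog Panel object] + [Scrollable Button]
  take Scrollable:  [TextBox Dialog Panel Canvas object] + [Scrollable TextBox Dialog Panel Canvas object] + [Button Dialog Panel object] + [Scrollable Button]
  take TextBox:  [TextBox Dialog Panel Canvas object] + [TextBox Dialog Panel Canvas object] + [Button Dialog Panel object] + [Button]
  take Button:  [Dialog Panel Canvas object] + [Dialog Panel Canvas object] + [Button Dialog Panel object] + [Button]
  take Dialog:  [Dialog Panel Canvas object] + [Dialog Panel Canvas object] + [Dialog Panel object]
  take Panel:  [Panel Canvas object] + [Panel Canvas object] + [Panel object]
  take Canvas:  [Canvas object] + [Canvas object] + [object]
  take object:  [object] + [object] + [object]
MRO: Clickable Container Label Widget Scrollable TextBox Button Dialog Panel Canvas object
run is defined in: Scrollable, Widget. First along the MRO is Widget.

Widget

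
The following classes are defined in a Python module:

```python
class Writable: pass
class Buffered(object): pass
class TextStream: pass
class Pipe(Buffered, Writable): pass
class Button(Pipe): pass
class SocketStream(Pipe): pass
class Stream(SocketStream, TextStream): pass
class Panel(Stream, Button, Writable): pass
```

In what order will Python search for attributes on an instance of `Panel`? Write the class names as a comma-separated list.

Panel, Stream, SocketStream, Button, Pipe, Buffered, Writable, TextStream, object

L[Panel] = Panel + merge(L[Stream], L[Button], L[Writable], [Stream Button Writable])
  take Stream:  [Stream SocketStream Pipe Buffered Writable TextStream object] + [Button Pipe Buffered Writable object] + [Writable object] + [Stream Button Writable]
  take SocketStream:  [SocketStream Pipe Buffered Writable TextStream object] + [Button Pipe Buffered Writable object] + [Writable object] + [Button Writable]
  take Button:  [Pipe Buffered Writable TextStream object] + [Button Pipe Buffered Writable object] + [Writable object] + [Button Writable]
  take Pipe:  [Pipe Buffered Writable TextStream object] + [Pipe Buffered Writable object] + [Writable object] + [Writable]
  take Buffered:  [Buffered Writable TextStream object] + [Buffered Writable object] + [Writable object] + [Writable]
  take Writable:  [Writable TextStream object] + [Writable object] + [Writable object] + [Writable]
  take TextStream:  [TextStream object] + [object] + [object]
  take object:  [object] + [object] + [object]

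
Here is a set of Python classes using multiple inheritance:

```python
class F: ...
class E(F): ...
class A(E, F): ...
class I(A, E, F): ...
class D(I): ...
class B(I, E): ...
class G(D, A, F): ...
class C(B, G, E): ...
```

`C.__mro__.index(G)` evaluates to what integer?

2

L[C] = C + merge(L[B], L[G], L[E], [B G E])
  take B:  [B I A E F object] + [G D I A E F object] + [E F object] + [B G E]
  take G:  [I A E F object] + [G D I A E F object] + [E F object] + [G E]
  take D:  [I A E F object] + [D I A E F object] + [E F object] + [E]
  take I:  [I A E F object] + [I A E F object] + [E F object] + [E]
  take A:  [A E F object] + [A E F object] + [E F object] + [E]
  take E:  [E F object] + [E F object] + [E F object] + [E]
  take F:  [F object] + [F object] + [F object]
  take object:  [object] + [object] + [object]
MRO: C B G D I A E F object
G sits at index 2.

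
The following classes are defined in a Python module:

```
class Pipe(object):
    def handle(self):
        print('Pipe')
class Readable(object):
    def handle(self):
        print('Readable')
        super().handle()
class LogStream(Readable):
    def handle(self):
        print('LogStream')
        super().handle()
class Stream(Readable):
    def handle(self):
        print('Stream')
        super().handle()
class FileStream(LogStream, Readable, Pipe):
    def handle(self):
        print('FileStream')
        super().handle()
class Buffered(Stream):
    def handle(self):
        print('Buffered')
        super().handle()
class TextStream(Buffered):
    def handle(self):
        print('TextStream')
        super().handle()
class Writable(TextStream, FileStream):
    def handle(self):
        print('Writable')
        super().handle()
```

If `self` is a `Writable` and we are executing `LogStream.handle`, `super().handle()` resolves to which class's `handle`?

Readable

L[Writable] = Writable + merge(L[TextStream], L[FileStream], [TextStream FileStream])
  take TextStream:  [TextStream Buffered Stream Readable object] + [FileStream LogStream Readable Pipe object] + [TextStream FileStream]
  take Buffered:  [Buffered Stream Readable object] + [FileStream LogStream Readable Pipe object] + [FileStream]
  take Stream:  [Stream Readable object] + [FileStream LogStream Readable Pipe object] + [FileStream]
  take FileStream:  [Readable object] + [FileStream LogStream Readable Pipe object] + [FileStream]
  take LogStream:  [Readable object] + [LogStream Readable Pipe object]
  take Readable:  [Readable object] + [Readable Pipe object]
  take Pipe:  [object] + [Pipe object]
  take object:  [object] + [object]
MRO: Writable TextStream Buffered Stream FileStream LogStream Readable Pipe object
super() in LogStream.handle on a Writable instance goes to the class after LogStream in Writable's MRO: Readable.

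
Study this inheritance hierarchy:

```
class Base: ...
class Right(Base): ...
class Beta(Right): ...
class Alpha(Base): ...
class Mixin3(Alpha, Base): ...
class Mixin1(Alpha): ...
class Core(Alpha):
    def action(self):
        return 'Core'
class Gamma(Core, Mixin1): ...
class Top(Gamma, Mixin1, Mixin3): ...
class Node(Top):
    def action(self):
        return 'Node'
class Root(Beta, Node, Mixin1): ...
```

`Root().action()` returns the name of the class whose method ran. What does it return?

Node

L[Root] = Root + merge(L[Beta], L[Node], L[Mixin1], [Beta Node Mixin1])
  take Beta:  [Beta Right Base object] + [Node Top Gamma Core Mixin1 Mixin3 Alpha Base object] + [Mixin1 Alpha Base object] + [Beta Node Mixin1]
  take Right:  [Right Base object] + [Node Top Gamma Core Mixin1 Mixin3 Alpha Base object] + [Mixin1 Alpha Base object] + [Node Mixin1]
  take Node:  [Base object] + [Node Top Gamma Core Mixin1 Mixin3 Alpha Base object] + [Mixin1 Alpha Base object] + [Node Mixin1]
  take Top:  [Base object] + [Top Gamma Core Mixin1 Mixin3 Alpha Base object] + [Mixin1 Alpha Base object] + [Mixin1]
  take Gamma:  [Base object] + [Gamma Core Mixin1 Mixin3 Alpha Base object] + [Mixin1 Alpha Base object] + [Mixin1]
  take Core:  [Base object] + [Core Mixin1 Mixin3 Alpha Base object] + [Mixin1 Alpha Base object] + [Mixin1]
  take Mixin1:  [Base object] + [Mixin1 Mixin3 Alpha Base object] + [Mixin1 Alpha Base object] + [Mixin1]
  take Mixin3:  [Base object] + [Mixin3 Alpha Base object] + [Alpha Base object]
  take Alpha:  [Base object] + [Alpha Base object] + [Alpha Base object]
  take Base:  [Base object] + [Base object] + [Base object]
  take object:  [object] + [object] + [object]
MRO: Root Beta Right Node Top Gamma Core Mixin1 Mixin3 Alpha Base object
action is defined in: Core, Node. First along the MRO is Node.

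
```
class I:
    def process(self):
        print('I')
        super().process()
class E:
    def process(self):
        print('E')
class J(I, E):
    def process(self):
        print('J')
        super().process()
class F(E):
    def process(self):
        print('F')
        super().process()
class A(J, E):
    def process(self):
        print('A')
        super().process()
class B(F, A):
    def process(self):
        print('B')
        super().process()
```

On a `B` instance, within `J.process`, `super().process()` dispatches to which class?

L[B] = B + merge(L[F], L[A], [F A])
  take F:  [F E object] + [A J I E object] + [F A]
  take A:  [E object] + [A J I E object] + [A]
  take J:  [E object] + [J I E object]
  take I:  [E object] + [I E object]
  take E:  [E object] + [E object]
  take object:  [object] + [object]
MRO: B F A J I E object
super() in J.process on a B instance goes to the class after J in B's MRO: I.

I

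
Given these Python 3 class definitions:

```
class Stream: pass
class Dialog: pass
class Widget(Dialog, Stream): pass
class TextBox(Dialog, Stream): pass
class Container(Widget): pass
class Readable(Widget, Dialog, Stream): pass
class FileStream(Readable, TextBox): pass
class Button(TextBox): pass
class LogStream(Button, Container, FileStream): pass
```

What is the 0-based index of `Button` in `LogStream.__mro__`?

L[LogStream] = LogStream + merge(L[Button], L[Container], L[FileStream], [Button Container FileStream])
  take Button:  [Button TextBox Dialog Stream object] + [Container Widget Dialog Stream object] + [FileStream Readable Widget TextBox Dialog Stream object] + [Button Container FileStream]
  take Container:  [TextBox Dialog Stream object] + [Container Widget Dialog Stream object] + [FileStream Readable Widget TextBox Dialog Stream object] + [Container FileStream]
  take FileStream:  [TextBox Dialog Stream object] + [Widget Dialog Stream object] + [FileStream Readable Widget TextBox Dialog Stream object] + [FileStream]
  take Readable:  [TextBox Dialog Stream object] + [Widget Dialog Stream object] + [Readable Widget TextBox Dialog Stream object]
  take Widget:  [TextBox Dialog Stream object] + [Widget Dialog Stream object] + [Widget TextBox Dialog Stream object]
  take TextBox:  [TextBox Dialog Stream object] + [Dialog Stream object] + [TextBox Dialog Stream object]
  take Dialog:  [Dialog Stream object] + [Dialog Stream object] + [Dialog Stream object]
  take Stream:  [Stream object] + [Stream object] + [Stream object]
  take object:  [object] + [object] + [object]
MRO: LogStream Button Container FileStream Readable Widget TextBox Dialog Stream object
Button sits at index 1.

1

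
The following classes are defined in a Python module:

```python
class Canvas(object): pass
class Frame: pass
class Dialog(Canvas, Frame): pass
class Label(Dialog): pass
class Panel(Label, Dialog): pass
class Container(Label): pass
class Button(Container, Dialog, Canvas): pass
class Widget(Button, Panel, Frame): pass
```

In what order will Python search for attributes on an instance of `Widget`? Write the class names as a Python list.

[Widget, Button, Container, Panel, Label, Dialog, Canvas, Frame, object]

L[Widget] = Widget + merge(L[Button], L[Panel], L[Frame], [Button Panel Frame])
  take Button:  [Button Container Label Dialog Canvas Frame object] + [Panel Label Dialog Canvas Frame object] + [Frame object] + [Button Panel Frame]
  take Container:  [Container Label Dialog Canvas Frame object] + [Panel Label Dialog Canvas Frame object] + [Frame object] + [Panel Frame]
  take Panel:  [Label Dialog Canvas Frame object] + [Panel Label Dialog Canvas Frame object] + [Frame object] + [Panel Frame]
  take Label:  [Label Dialog Canvas Frame object] + [Label Dialog Canvas Frame object] + [Frame object] + [Frame]
  take Dialog:  [Dialog Canvas Frame object] + [Dialog Canvas Frame object] + [Frame object] + [Frame]
  take Canvas:  [Canvas Frame object] + [Canvas Frame object] + [Frame object] + [Frame]
  take Frame:  [Frame object] + [Frame object] + [Frame object] + [Frame]
  take object:  [object] + [object] + [object]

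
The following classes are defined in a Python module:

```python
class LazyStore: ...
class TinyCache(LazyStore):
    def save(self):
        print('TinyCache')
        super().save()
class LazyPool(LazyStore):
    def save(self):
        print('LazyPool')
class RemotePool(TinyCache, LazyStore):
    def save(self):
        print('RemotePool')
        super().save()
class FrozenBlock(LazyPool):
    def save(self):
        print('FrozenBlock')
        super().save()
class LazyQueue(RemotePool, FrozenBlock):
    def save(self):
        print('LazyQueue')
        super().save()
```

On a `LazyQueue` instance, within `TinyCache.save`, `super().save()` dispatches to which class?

L[LazyQueue] = LazyQueue + merge(L[RemotePool], L[FrozenBlock], [RemotePool FrozenBlock])
  take RemotePool:  [RemotePool TinyCache LazyStore object] + [FrozenBlock LazyPool LazyStore object] + [RemotePool FrozenBlock]
  take TinyCache:  [TinyCache LazyStore object] + [FrozenBlock LazyPool LazyStore object] + [FrozenBlock]
  take FrozenBlock:  [LazyStore object] + [FrozenBlock LazyPool LazyStore object] + [FrozenBlock]
  take LazyPool:  [LazyStore object] + [LazyPool LazyStore object]
  take LazyStore:  [LazyStore object] + [LazyStore object]
  take object:  [object] + [object]
MRO: LazyQueue RemotePool TinyCache FrozenBlock LazyPool LazyStore object
super() in TinyCache.save on a LazyQueue instance goes to the class after TinyCache in LazyQueue's MRO: FrozenBlock.

FrozenBlock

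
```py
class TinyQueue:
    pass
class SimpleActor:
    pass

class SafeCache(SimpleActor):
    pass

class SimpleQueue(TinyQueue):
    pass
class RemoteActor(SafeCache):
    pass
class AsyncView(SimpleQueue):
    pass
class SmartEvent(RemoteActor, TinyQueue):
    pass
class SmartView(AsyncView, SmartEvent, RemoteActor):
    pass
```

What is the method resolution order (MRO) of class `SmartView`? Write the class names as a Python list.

L[SmartView] = SmartView + merge(L[AsyncView], L[SmartEvent], L[RemoteActor], [AsyncView SmartEvent RemoteActor])
  take AsyncView:  [AsyncView SimpleQueue TinyQueue object] + [SmartEvent RemoteActor SafeCache SimpleActor TinyQueue object] + [RemoteActor SafeCache SimpleActor object] + [AsyncView SmartEvent RemoteActor]
  take SimpleQueue:  [SimpleQueue TinyQueue object] + [SmartEvent RemoteActor SafeCache SimpleActor TinyQueue object] + [RemoteActor SafeCache SimpleActor object] + [SmartEvent RemoteActor]
  take SmartEvent:  [TinyQueue object] + [SmartEvent RemoteActor SafeCache SimpleActor TinyQueue object] + [RemoteActor SafeCache SimpleActor object] + [SmartEvent RemoteActor]
  take RemoteActor:  [TinyQueue object] + [RemoteActor SafeCache SimpleActor TinyQueue object] + [RemoteActor SafeCache SimpleActor object] + [RemoteActor]
  take SafeCache:  [TinyQueue object] + [SafeCache SimpleActor TinyQueue object] + [SafeCache SimpleActor object]
  take SimpleActor:  [TinyQueue object] + [SimpleActor TinyQueue object] + [SimpleActor object]
  take TinyQueue:  [TinyQueue object] + [TinyQueue object] + [object]
  take object:  [object] + [object] + [object]

[SmartView, AsyncView, SimpleQueue, SmartEvent, RemoteActor, SafeCache, SimpleActor, TinyQueue, object]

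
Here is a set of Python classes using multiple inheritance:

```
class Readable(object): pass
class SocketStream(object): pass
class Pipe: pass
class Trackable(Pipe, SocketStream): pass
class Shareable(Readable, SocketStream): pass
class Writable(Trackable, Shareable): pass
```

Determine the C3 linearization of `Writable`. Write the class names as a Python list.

[Writable, Trackable, Pipe, Shareable, Readable, SocketStream, object]

L[Writable] = Writable + merge(L[Trackable], L[Shareable], [Trackable Shareable])
  take Trackable:  [Trackable Pipe SocketStream object] + [Shareable Readable SocketStream object] + [Trackable Shareable]
  take Pipe:  [Pipe SocketStream object] + [Shareable Readable SocketStream object] + [Shareable]
  take Shareable:  [SocketStream object] + [Shareable Readable SocketStream object] + [Shareable]
  take Readable:  [SocketStream object] + [Readable SocketStream object]
  take SocketStream:  [SocketStream object] + [SocketStream object]
  take object:  [object] + [object]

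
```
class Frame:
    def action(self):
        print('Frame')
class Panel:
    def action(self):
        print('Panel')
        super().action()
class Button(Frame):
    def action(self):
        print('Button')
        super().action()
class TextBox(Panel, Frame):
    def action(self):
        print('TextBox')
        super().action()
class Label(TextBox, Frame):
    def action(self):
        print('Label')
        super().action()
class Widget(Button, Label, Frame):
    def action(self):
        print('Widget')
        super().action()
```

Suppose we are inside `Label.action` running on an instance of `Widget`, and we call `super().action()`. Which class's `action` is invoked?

TextBox

L[Widget] = Widget + merge(L[Button], L[Label], L[Frame], [Button Label Frame])
  take Button:  [Button Frame object] + [Label TextBox Panel Frame object] + [Frame object] + [Button Label Frame]
  take Label:  [Frame object] + [Label TextBox Panel Frame object] + [Frame object] + [Label Frame]
  take TextBox:  [Frame object] + [TextBox Panel Frame object] + [Frame object] + [Frame]
  take Panel:  [Frame object] + [Panel Frame object] + [Frame object] + [Frame]
  take Frame:  [Frame object] + [Frame object] + [Frame object] + [Frame]
  take object:  [object] + [object] + [object]
MRO: Widget Button Label TextBox Panel Frame object
super() in Label.action on a Widget instance goes to the class after Label in Widget's MRO: TextBox.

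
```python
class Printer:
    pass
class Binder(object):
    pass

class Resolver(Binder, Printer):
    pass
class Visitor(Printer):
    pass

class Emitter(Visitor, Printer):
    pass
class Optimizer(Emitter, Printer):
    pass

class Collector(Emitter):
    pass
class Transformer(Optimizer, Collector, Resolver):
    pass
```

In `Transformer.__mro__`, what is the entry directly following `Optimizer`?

Collector

L[Transformer] = Transformer + merge(L[Optimizer], L[Collector], L[Resolver], [Optimizer Collector Resolver])
  take Optimizer:  [Optimizer Emitter Visitor Printer object] + [Collector Emitter Visitor Printer object] + [Resolver Binder Printer object] + [Optimizer Collector Resolver]
  take Collector:  [Emitter Visitor Printer object] + [Collector Emitter Visitor Printer object] + [Resolver Binder Printer object] + [Collector Resolver]
  take Emitter:  [Emitter Visitor Printer object] + [Emitter Visitor Printer object] + [Resolver Binder Printer object] + [Resolver]
  take Visitor:  [Visitor Printer object] + [Visitor Printer object] + [Resolver Binder Printer object] + [Resolver]
  take Resolver:  [Printer object] + [Printer object] + [Resolver Binder Printer object] + [Resolver]
  take Binder:  [Printer object] + [Printer object] + [Binder Printer object]
  take Printer:  [Printer object] + [Printer object] + [Printer object]
  take object:  [object] + [object] + [object]
MRO: Transformer Optimizer Collector Emitter Visitor Resolver Binder Printer object
Optimizer is at position 1; next is Collector.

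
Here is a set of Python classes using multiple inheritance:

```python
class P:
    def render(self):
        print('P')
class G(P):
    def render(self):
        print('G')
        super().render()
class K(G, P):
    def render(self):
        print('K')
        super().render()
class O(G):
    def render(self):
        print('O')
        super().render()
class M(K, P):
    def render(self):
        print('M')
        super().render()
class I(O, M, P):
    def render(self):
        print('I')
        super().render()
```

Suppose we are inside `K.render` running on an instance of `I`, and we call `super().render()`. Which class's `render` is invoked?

G

L[I] = I + merge(L[O], L[M], L[P], [O M P])
  take O:  [O G P object] + [M K G P object] + [P object] + [O M P]
  take M:  [G P object] + [M K G P object] + [P object] + [M P]
  take K:  [G P object] + [K G P object] + [P object] + [P]
  take G:  [G P object] + [G P object] + [P object] + [P]
  take P:  [P object] + [P object] + [P object] + [P]
  take object:  [object] + [object] + [object]
MRO: I O M K G P object
super() in K.render on a I instance goes to the class after K in I's MRO: G.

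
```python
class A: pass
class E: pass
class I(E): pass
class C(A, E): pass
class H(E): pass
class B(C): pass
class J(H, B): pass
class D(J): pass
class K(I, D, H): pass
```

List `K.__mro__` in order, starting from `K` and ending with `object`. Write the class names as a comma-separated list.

K, I, D, J, H, B, C, A, E, object

L[K] = K + merge(L[I], L[D], L[H], [I D H])
  take I:  [I E object] + [D J H B C A E object] + [H E object] + [I D H]
  take D:  [E object] + [D J H B C A E object] + [H E object] + [D H]
  take J:  [E object] + [J H B C A E object] + [H E object] + [H]
  take H:  [E object] + [H B C A E object] + [H E object] + [H]
  take B:  [E object] + [B C A E object] + [E object]
  take C:  [E object] + [C A E object] + [E object]
  take A:  [E object] + [A E object] + [E object]
  take E:  [E object] + [E object] + [E object]
  take object:  [object] + [object] + [object]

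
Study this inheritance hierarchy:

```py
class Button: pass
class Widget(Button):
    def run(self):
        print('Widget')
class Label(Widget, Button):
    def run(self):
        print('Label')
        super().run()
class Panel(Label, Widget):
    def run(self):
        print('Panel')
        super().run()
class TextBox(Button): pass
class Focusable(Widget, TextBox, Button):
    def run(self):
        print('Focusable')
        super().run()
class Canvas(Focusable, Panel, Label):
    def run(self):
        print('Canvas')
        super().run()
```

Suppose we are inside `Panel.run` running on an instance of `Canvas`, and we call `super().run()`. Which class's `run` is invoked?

Label

L[Canvas] = Canvas + merge(L[Focusable], L[Panel], L[Label], [Focusable Panel Label])
  take Focusable:  [Focusable Widget TextBox Button object] + [Panel Label Widget Button object] + [Label Widget Button object] + [Focusable Panel Label]
  take Panel:  [Widget TextBox Button object] + [Panel Label Widget Button object] + [Label Widget Button object] + [Panel Label]
  take Label:  [Widget TextBox Button object] + [Label Widget Button object] + [Label Widget Button object] + [Label]
  take Widget:  [Widget TextBox Button object] + [Widget Button object] + [Widget Button object]
  take TextBox:  [TextBox Button object] + [Button object] + [Button object]
  take Button:  [Button object] + [Button object] + [Button object]
  take object:  [object] + [object] + [object]
MRO: Canvas Focusable Panel Label Widget TextBox Button object
super() in Panel.run on a Canvas instance goes to the class after Panel in Canvas's MRO: Label.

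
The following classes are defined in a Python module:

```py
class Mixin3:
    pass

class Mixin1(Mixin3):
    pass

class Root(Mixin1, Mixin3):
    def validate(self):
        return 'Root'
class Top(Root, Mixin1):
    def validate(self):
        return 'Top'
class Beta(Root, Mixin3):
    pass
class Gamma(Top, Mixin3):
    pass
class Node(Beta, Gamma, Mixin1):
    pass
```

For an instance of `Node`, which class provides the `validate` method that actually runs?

L[Node] = Node + merge(L[Beta], L[Gamma], L[Mixin1], [Beta Gamma Mixin1])
  take Beta:  [Beta Root Mixin1 Mixin3 object] + [Gamma Top Root Mixin1 Mixin3 object] + [Mixin1 Mixin3 object] + [Beta Gamma Mixin1]
  take Gamma:  [Root Mixin1 Mixin3 object] + [Gamma Top Root Mixin1 Mixin3 object] + [Mixin1 Mixin3 object] + [Gamma Mixin1]
  take Top:  [Root Mixin1 Mixin3 object] + [Top Root Mixin1 Mixin3 object] + [Mixin1 Mixin3 object] + [Mixin1]
  take Root:  [Root Mixin1 Mixin3 object] + [Root Mixin1 Mixin3 object] + [Mixin1 Mixin3 object] + [Mixin1]
  take Mixin1:  [Mixin1 Mixin3 object] + [Mixin1 Mixin3 object] + [Mixin1 Mixin3 object] + [Mixin1]
  take Mixin3:  [Mixin3 object] + [Mixin3 object] + [Mixin3 object]
  take object:  [object] + [object] + [object]
MRO: Node Beta Gamma Top Root Mixin1 Mixin3 object
validate is defined in: Root, Top. First along the MRO is Top.

Top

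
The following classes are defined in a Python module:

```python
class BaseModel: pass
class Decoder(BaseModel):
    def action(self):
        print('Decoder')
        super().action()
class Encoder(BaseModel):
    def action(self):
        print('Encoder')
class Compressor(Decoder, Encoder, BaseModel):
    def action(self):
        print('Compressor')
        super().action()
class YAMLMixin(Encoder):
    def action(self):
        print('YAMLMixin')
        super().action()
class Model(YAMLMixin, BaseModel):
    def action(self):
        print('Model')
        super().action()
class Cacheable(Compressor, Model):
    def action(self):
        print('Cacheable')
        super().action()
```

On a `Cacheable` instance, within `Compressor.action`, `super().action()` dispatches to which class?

L[Cacheable] = Cacheable + merge(L[Compressor], L[Model], [Compressor Model])
  take Compressor:  [Compressor Decoder Encoder BaseModel object] + [Model YAMLMixin Encoder BaseModel object] + [Compressor Model]
  take Decoder:  [Decoder Encoder BaseModel object] + [Model YAMLMixin Encoder BaseModel object] + [Model]
  take Model:  [Encoder BaseModel object] + [Model YAMLMixin Encoder BaseModel object] + [Model]
  take YAMLMixin:  [Encoder BaseModel object] + [YAMLMixin Encoder BaseModel object]
  take Encoder:  [Encoder BaseModel object] + [Encoder BaseModel object]
  take BaseModel:  [BaseModel object] + [BaseModel object]
  take object:  [object] + [object]
MRO: Cacheable Compressor Decoder Model YAMLMixin Encoder BaseModel object
super() in Compressor.action on a Cacheable instance goes to the class after Compressor in Cacheable's MRO: Decoder.

Decoder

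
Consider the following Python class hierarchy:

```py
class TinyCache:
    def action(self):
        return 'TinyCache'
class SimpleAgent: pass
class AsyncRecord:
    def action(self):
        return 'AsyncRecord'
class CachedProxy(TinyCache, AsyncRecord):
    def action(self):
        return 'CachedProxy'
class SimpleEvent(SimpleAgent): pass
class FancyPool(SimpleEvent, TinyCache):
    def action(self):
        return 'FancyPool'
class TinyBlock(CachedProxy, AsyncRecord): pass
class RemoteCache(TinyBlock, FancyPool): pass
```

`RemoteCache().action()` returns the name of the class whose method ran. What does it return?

L[RemoteCache] = RemoteCache + merge(L[TinyBlock], L[FancyPool], [TinyBlock FancyPool])
  take TinyBlock:  [TinyBlock CachedProxy TinyCache AsyncRecord object] + [FancyPool SimpleEvent SimpleAgent TinyCache object] + [TinyBlock FancyPool]
  take CachedProxy:  [CachedProxy TinyCache AsyncRecord object] + [FancyPool SimpleEvent SimpleAgent TinyCache object] + [FancyPool]
  take FancyPool:  [TinyCache AsyncRecord object] + [FancyPool SimpleEvent SimpleAgent TinyCache object] + [FancyPool]
  take SimpleEvent:  [TinyCache AsyncRecord object] + [SimpleEvent SimpleAgent TinyCache object]
  take SimpleAgent:  [TinyCache AsyncRecord object] + [SimpleAgent TinyCache object]
  take TinyCache:  [TinyCache AsyncRecord object] + [TinyCache object]
  take AsyncRecord:  [AsyncRecord object] + [object]
  take object:  [object] + [object]
MRO: RemoteCache TinyBlock CachedProxy FancyPool SimpleEvent SimpleAgent TinyCache AsyncRecord object
action is defined in: AsyncRecord, CachedProxy, FancyPool, TinyCache. First along the MRO is CachedProxy.

CachedProxy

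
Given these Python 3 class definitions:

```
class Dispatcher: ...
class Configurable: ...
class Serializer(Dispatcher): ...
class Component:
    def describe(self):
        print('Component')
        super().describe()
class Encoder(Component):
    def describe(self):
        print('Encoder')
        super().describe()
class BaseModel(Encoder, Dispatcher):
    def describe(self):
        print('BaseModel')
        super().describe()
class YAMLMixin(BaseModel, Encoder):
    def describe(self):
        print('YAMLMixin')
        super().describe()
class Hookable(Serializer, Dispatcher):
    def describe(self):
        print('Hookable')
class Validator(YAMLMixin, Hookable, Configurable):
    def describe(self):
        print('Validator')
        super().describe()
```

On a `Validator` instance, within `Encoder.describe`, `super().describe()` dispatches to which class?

Component

L[Validator] = Validator + merge(L[YAMLMixin], L[Hookable], L[Configurable], [YAMLMixin Hookable Configurable])
  take YAMLMixin:  [YAMLMixin BaseModel Encoder Component Dispatcher object] + [Hookable Serializer Dispatcher object] + [Configurable object] + [YAMLMixin Hookable Configurable]
  take BaseModel:  [BaseModel Encoder Component Dispatcher object] + [Hookable Serializer Dispatcher object] + [Configurable object] + [Hookable Configurable]
  take Encoder:  [Encoder Component Dispatcher object] + [Hookable Serializer Dispatcher object] + [Configurable object] + [Hookable Configurable]
  take Component:  [Component Dispatcher object] + [Hookable Serializer Dispatcher object] + [Configurable object] + [Hookable Configurable]
  take Hookable:  [Dispatcher object] + [Hookable Serializer Dispatcher object] + [Configurable object] + [Hookable Configurable]
  take Serializer:  [Dispatcher object] + [Serializer Dispatcher object] + [Configurable object] + [Configurable]
  take Dispatcher:  [Dispatcher object] + [Dispatcher object] + [Configurable object] + [Configurable]
  take Configurable:  [object] + [object] + [Configurable object] + [Configurable]
  take object:  [object] + [object] + [object]
MRO: Validator YAMLMixin BaseModel Encoder Component Hookable Serializer Dispatcher Configurable object
super() in Encoder.describe on a Validator instance goes to the class after Encoder in Validator's MRO: Component.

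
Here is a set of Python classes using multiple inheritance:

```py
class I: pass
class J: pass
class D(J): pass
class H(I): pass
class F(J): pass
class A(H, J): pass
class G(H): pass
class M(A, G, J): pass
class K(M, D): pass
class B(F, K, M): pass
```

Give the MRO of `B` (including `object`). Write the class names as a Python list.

[B, F, K, M, A, G, H, I, D, J, object]

L[B] = B + merge(L[F], L[K], L[M], [F K M])
  take F:  [F J object] + [K M A G H I D J object] + [M A G H I J object] + [F K M]
  take K:  [J object] + [K M A G H I D J object] + [M A G H I J object] + [K M]
  take M:  [J object] + [M A G H I D J object] + [M A G H I J object] + [M]
  take A:  [J object] + [A G H I D J object] + [A G H I J object]
  take G:  [J object] + [G H I D J object] + [G H I J object]
  take H:  [J object] + [H I D J object] + [H I J object]
  take I:  [J object] + [I D J object] + [I J object]
  take D:  [J object] + [D J object] + [J object]
  take J:  [J object] + [J object] + [J object]
  take object:  [object] + [object] + [object]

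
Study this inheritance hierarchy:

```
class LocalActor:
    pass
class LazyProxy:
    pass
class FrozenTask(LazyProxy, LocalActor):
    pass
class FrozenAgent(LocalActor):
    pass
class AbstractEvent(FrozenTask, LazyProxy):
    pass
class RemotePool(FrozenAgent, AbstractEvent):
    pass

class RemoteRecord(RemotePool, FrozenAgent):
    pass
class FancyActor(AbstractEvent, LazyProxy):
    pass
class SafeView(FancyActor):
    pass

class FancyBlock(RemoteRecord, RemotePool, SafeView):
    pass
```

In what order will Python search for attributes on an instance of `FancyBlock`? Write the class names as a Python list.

[FancyBlock, RemoteRecord, RemotePool, FrozenAgent, SafeView, FancyActor, AbstractEvent, FrozenTask, LazyProxy, LocalActor, object]

L[FancyBlock] = FancyBlock + merge(L[RemoteRecord], L[RemotePool], L[SafeView], [RemoteRecord RemotePool SafeView])
  take RemoteRecord:  [RemoteRecord RemotePool FrozenAgent AbstractEvent FrozenTask LazyProxy LocalActor object] + [RemotePool FrozenAgent AbstractEvent FrozenTask LazyProxy LocalActor object] + [SafeView FancyActor AbstractEvent FrozenTask LazyProxy LocalActor object] + [RemoteRecord RemotePool SafeView]
  take RemotePool:  [RemotePool FrozenAgent AbstractEvent FrozenTask LazyProxy LocalActor object] + [RemotePool FrozenAgent AbstractEvent FrozenTask LazyProxy LocalActor object] + [SafeView FancyActor AbstractEvent FrozenTask LazyProxy LocalActor object] + [RemotePool SafeView]
  take FrozenAgent:  [FrozenAgent AbstractEvent FrozenTask LazyProxy LocalActor object] + [FrozenAgent AbstractEvent FrozenTask LazyProxy LocalActor object] + [SafeView FancyActor AbstractEvent FrozenTask LazyProxy LocalActor object] + [SafeView]
  take SafeView:  [AbstractEvent FrozenTask LazyProxy LocalActor object] + [AbstractEvent FrozenTask LazyProxy LocalActor object] + [SafeView FancyActor AbstractEvent FrozenTask LazyProxy LocalActor object] + [SafeView]
  take FancyActor:  [AbstractEvent FrozenTask LazyProxy LocalActor object] + [AbstractEvent FrozenTask LazyProxy LocalActor object] + [FancyActor AbstractEvent FrozenTask LazyProxy LocalActor object]
  take AbstractEvent:  [AbstractEvent FrozenTask LazyProxy LocalActor object] + [AbstractEvent FrozenTask LazyProxy LocalActor object] + [AbstractEvent FrozenTask LazyProxy LocalActor object]
  take FrozenTask:  [FrozenTask LazyProxy LocalActor object] + [FrozenTask LazyProxy LocalActor object] + [FrozenTask LazyProxy LocalActor object]
  take LazyProxy:  [LazyProxy LocalActor object] + [LazyProxy LocalActor object] + [LazyProxy LocalActor object]
  take LocalActor:  [LocalActor object] + [LocalActor object] + [LocalActor object]
  take object:  [object] + [object] + [object]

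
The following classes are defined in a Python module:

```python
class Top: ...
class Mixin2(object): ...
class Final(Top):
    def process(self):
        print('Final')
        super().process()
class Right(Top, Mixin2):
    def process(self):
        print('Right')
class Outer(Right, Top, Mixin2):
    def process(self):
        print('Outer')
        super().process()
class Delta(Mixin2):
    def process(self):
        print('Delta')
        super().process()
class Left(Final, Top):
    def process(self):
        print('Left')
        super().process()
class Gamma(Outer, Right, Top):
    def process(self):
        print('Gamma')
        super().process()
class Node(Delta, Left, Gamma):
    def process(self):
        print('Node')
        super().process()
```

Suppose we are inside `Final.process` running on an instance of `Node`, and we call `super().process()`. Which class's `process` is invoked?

L[Node] = Node + merge(L[Delta], L[Left], L[Gamma], [Delta Left Gamma])
  take Delta:  [Delta Mixin2 object] + [Left Final Top object] + [Gamma Outer Right Top Mixin2 object] + [Delta Left Gamma]
  take Left:  [Mixin2 object] + [Left Final Top object] + [Gamma Outer Right Top Mixin2 object] + [Left Gamma]
  take Final:  [Mixin2 object] + [Final Top object] + [Gamma Outer Right Top Mixin2 object] + [Gamma]
  take Gamma:  [Mixin2 object] + [Top object] + [Gamma Outer Right Top Mixin2 object] + [Gamma]
  take Outer:  [Mixin2 object] + [Top object] + [Outer Right Top Mixin2 object]
  take Right:  [Mixin2 object] + [Top object] + [Right Top Mixin2 object]
  take Top:  [Mixin2 object] + [Top object] + [Top Mixin2 object]
  take Mixin2:  [Mixin2 object] + [object] + [Mixin2 object]
  take object:  [object] + [object] + [object]
MRO: Node Delta Left Final Gamma Outer Right Top Mixin2 object
super() in Final.process on a Node instance goes to the class after Final in Node's MRO: Gamma.

Gamma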